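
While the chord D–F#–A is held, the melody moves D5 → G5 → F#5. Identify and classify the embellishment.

The harmony at that moment is D major triad (D, F#, A); G5 is not a chord tone.
It is approached by leap up from D5 and left by step down to F#5.
Leap in, step out — an appoggiatura.

G5 is an appoggiatura.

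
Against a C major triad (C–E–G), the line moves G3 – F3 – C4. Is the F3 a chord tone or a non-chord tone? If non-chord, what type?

Non-chord tone — an escape tone.

The harmony at that moment is C major triad (C, E, G); F3 is not a chord tone.
It is approached by step down from G3 and left by leap up to C4.
Step in, leap out — an escape tone.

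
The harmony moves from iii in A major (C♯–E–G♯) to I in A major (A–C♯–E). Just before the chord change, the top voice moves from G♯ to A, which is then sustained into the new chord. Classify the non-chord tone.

A is an anticipation.

The harmony at that moment is C♯ minor triad (C♯, E, G♯); A is not a chord tone.
It is approached by step up from G♯ and then sustained as the same pitch into the next harmony.
Arriving early and becoming a chord tone when the harmony changes — an anticipation.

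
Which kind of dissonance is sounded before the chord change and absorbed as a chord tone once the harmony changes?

Anticipation.

Approach: ahead of the chord change (typically by step), so it is dissonant against the current harmony. Departure: none — the same pitch is restated or held and is a chord tone of the new harmony.
Dissonant first, consonant once the harmony catches up: the note simply arrives early — an anticipation. (The reverse timing, consonant first and dissonant after the change, would be a suspension or retardation.)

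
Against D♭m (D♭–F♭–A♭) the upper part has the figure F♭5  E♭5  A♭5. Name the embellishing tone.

The harmony at that moment is D♭ minor triad (D♭, F♭, A♭); E♭5 is not a chord tone.
It is approached by step down from F♭5 and left by leap up to A♭5.
Step in, leap out — an escape tone.

E♭5 is an escape tone.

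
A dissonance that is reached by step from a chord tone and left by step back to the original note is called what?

Approach: by step. Departure: by step in the opposite direction, back to the starting pitch.
Stepwise on both sides but reversing to return to the same chord tone — a neighbor tone. (Had it continued onward in the same direction it would be a passing tone instead.)

Neighbor tone.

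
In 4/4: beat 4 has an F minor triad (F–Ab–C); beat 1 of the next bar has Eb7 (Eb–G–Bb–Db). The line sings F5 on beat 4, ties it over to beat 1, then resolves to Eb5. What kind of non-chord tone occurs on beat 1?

The harmony at that moment is Eb dominant seventh chord (Eb, G, Bb, Db); F5 is not a chord tone.
It is held over (the same pitch as the preceding F5) and left by step down to Eb5.
Held over from the previous chord and resolving down by step — a suspension.

Suspension.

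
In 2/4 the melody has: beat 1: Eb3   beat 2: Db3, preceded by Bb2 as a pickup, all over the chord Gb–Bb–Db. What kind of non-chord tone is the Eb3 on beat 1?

Appoggiatura.

The harmony at that moment is Gb major triad (Gb, Bb, Db); Eb3 is not a chord tone.
It is approached by leap up from Bb2 and left by step down to Db3.
Leap in, step out, metrically accented — an appoggiatura.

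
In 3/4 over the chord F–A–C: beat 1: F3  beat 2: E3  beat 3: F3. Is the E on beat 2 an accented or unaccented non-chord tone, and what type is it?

Unaccented neighbor tone.

The harmony at that moment is F major triad (F, A, C); E3 is not a chord tone.
It is approached by step down from F3 and left by step up to F3.
Step away and step back to the same note — a neighbor tone (lower neighbor).
It falls on a weak beat, so it is unaccented.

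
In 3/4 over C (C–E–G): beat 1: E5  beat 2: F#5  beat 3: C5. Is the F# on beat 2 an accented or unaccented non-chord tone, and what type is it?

Unaccented escape tone.

The harmony at that moment is C major triad (C, E, G); F#5 is not a chord tone.
It is approached by step up from E5 and left by leap down to C5.
Step in, leap out — an escape tone.
It falls on a weak beat, so it is unaccented.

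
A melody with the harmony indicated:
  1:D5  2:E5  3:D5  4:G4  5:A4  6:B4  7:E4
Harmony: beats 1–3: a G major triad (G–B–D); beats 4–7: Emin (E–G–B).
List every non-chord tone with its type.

The harmony at that moment is G major triad (G, B, D); E5 is not a chord tone.
It is approached by step up from D5 and left by step down to D5.
Step away and step back to the same note — a neighbor tone (upper neighbor).
The harmony at that moment is E minor triad (E, G, B); A4 is not a chord tone.
It is approached by step up from G4 and left by step up to B4.
Step in, step out in the same direction — a passing tone.

E5 (beat 2) — neighbor tone; A4 (beat 5) — passing tone.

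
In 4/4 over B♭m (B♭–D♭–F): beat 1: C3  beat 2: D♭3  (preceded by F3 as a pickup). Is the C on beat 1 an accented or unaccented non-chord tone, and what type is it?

The harmony at that moment is B♭ minor triad (B♭, D♭, F); C3 is not a chord tone.
It is approached by leap down from F3 and left by step up to D♭3.
Leap in, step out — an appoggiatura.
It falls on the downbeat, so it is accented.

Accented appoggiatura.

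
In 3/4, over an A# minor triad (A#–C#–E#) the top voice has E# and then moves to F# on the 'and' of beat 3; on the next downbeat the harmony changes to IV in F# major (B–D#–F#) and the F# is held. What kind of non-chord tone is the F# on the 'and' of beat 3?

Anticipation.

The harmony at that moment is A# minor triad (A#, C#, E#); F# is not a chord tone.
It is approached by step up from E# and then sustained as the same pitch into the next harmony.
Arriving early and becoming a chord tone when the harmony changes — an anticipation.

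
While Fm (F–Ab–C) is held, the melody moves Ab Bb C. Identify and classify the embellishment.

Bb is a passing tone.

The harmony at that moment is F minor triad (F, Ab, C); Bb is not a chord tone.
It is approached by step up from Ab and left by step up to C.
Step in, step out in the same direction — a passing tone.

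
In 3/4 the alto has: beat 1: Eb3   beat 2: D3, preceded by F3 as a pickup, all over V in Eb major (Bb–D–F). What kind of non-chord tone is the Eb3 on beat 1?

The harmony at that moment is Bb major triad (Bb, D, F); Eb3 is not a chord tone.
It is approached by step down from F3 and left by step down to D3.
Step in, step out in the same direction — a passing tone.

Passing tone.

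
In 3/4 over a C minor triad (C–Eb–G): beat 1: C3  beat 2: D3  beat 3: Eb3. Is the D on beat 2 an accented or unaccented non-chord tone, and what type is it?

The harmony at that moment is C minor triad (C, Eb, G); D3 is not a chord tone.
It is approached by step up from C3 and left by step up to Eb3.
Step in, step out in the same direction — a passing tone.
It falls on a weak beat, so it is unaccented.

Unaccented passing tone.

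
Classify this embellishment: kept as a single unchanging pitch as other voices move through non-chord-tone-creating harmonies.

Approach: none. Departure: none — a single pitch is sustained while the chords change around it, passing through harmonies that do not contain it.
No melodic motion at all; the dissonance is created entirely by the moving harmonies against the stationary note — a pedal tone (pedal point).

Pedal tone.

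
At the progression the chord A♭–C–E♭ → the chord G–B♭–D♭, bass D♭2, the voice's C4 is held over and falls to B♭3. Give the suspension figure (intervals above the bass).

7–6 suspension.

At the second chord the bass is D♭2. The suspended C4 lies a seventh above the bass; after resolving down by step to B♭3, the interval above the bass becomes a sixth.
Suspension figures are named by those two intervals: 7–6.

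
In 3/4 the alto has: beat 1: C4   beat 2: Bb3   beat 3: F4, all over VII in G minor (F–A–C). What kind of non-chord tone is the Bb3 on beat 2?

The harmony at that moment is F major triad (F, A, C); Bb3 is not a chord tone.
It is approached by step down from C4 and left by leap up to F4.
Step in, leap out, on a weak beat — an escape tone.

Escape tone.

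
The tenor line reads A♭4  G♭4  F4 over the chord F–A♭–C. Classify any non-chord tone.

G♭4 is a passing tone.

The harmony at that moment is F minor triad (F, A♭, C); G♭4 is not a chord tone.
It is approached by step down from A♭4 and left by step down to F4.
Step in, step out in the same direction — a passing tone.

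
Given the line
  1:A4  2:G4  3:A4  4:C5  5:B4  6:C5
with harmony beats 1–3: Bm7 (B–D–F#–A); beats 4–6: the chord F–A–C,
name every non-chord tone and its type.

The harmony at that moment is B minor seventh chord (B, D, F#, A); G4 is not a chord tone.
It is approached by step down from A4 and left by step up to A4.
Step away and step back to the same note — a neighbor tone (lower neighbor).
The harmony at that moment is F major triad (F, A, C); B4 is not a chord tone.
It is approached by step down from C5 and left by step up to C5.
Step away and step back to the same note — a neighbor tone (lower neighbor).

G4 (beat 2) — neighbor tone; B4 (beat 5) — neighbor tone.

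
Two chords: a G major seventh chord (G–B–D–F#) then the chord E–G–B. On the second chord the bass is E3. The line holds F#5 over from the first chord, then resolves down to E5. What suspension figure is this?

At the second chord the bass is E3. The suspended F#5 lies a ninth above the bass; after resolving down by step to E5, the interval above the bass becomes an octave.
Suspension figures are named by those two intervals: 9–8.

9–8 suspension.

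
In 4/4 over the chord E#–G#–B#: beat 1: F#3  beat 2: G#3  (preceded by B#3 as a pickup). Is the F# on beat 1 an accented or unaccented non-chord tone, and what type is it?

The harmony at that moment is E# minor triad (E#, G#, B#); F#3 is not a chord tone.
It is approached by leap down from B#3 and left by step up to G#3.
Leap in, step out — an appoggiatura.
It falls on the downbeat, so it is accented.

Accented appoggiatura.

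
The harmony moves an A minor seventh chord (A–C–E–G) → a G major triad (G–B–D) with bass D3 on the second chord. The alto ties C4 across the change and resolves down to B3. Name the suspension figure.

At the second chord the bass is D3. The suspended C4 lies a seventh above the bass; after resolving down by step to B3, the interval above the bass becomes a sixth.
Suspension figures are named by those two intervals: 7–6.

7–6 suspension.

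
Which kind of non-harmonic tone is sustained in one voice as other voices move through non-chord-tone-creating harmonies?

Approach: none. Departure: none — a single pitch is sustained while the chords change around it, passing through harmonies that do not contain it.
No melodic motion at all; the dissonance is created entirely by the moving harmonies against the stationary note — a pedal tone (pedal point).

Pedal tone.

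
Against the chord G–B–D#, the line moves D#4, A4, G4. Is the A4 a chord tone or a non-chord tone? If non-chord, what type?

Non-chord tone — an appoggiatura.

The harmony at that moment is G augmented triad (G, B, D#); A4 is not a chord tone.
It is approached by leap up from D#4 and left by step down to G4.
Leap in, step out — an appoggiatura.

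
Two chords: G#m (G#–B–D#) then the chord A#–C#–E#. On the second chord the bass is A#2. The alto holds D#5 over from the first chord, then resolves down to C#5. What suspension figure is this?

At the second chord the bass is A#2. The suspended D#5 lies a fourth above the bass; after resolving down by step to C#5, the interval above the bass becomes a third.
Suspension figures are named by those two intervals: 4–3.

4–3 suspension.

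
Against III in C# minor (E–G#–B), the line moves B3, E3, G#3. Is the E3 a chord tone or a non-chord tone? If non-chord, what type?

E major triad contains E, G#, B; E is the root, so it is a chord tone.

Chord tone (the root of E major triad).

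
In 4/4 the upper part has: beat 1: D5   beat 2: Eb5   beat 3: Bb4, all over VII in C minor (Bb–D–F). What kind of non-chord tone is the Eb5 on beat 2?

The harmony at that moment is Bb major triad (Bb, D, F); Eb5 is not a chord tone.
It is approached by step up from D5 and left by leap down to Bb4.
Step in, leap out, on a weak beat — an escape tone.

Escape tone.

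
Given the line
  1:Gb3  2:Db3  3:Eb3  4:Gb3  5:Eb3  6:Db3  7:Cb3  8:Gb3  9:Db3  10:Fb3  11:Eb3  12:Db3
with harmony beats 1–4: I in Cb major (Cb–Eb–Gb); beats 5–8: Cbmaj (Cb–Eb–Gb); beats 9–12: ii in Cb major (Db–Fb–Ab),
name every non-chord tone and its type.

The harmony at that moment is Cb major triad (Cb, Eb, Gb); Db3 is not a chord tone.
It is approached by leap down from Gb3 and left by step up to Eb3.
Leap in, step out — an appoggiatura.
The harmony at that moment is Cb major triad (Cb, Eb, Gb); Db3 is not a chord tone.
It is approached by step down from Eb3 and left by step down to Cb3.
Step in, step out in the same direction — a passing tone.
The harmony at that moment is Db minor triad (Db, Fb, Ab); Eb3 is not a chord tone.
It is approached by step down from Fb3 and left by step down to Db3.
Step in, step out in the same direction — a passing tone.

Db3 (beat 2) — appoggiatura; Db3 (beat 6) — passing tone; Eb3 (beat 11) — passing tone.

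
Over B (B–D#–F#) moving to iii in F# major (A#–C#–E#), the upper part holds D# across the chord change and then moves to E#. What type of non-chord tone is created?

The harmony at that moment is A# minor triad (A#, C#, E#); D# is not a chord tone.
It is held over (the same pitch as the preceding D#) and left by step up to E#.
Held over from the previous chord and resolving up by step — a retardation.

D# is a retardation.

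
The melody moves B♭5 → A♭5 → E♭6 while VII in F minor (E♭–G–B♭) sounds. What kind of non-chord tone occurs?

The harmony at that moment is E♭ major triad (E♭, G, B♭); A♭5 is not a chord tone.
It is approached by step down from B♭5 and left by leap up to E♭6.
Step in, leap out — an escape tone.

A♭5 is an escape tone.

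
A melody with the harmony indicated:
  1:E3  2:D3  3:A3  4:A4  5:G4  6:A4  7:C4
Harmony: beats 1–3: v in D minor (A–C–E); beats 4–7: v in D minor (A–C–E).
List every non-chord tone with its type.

D3 (beat 2) — escape tone; G4 (beat 5) — neighbor tone.

The harmony at that moment is A minor triad (A, C, E); D3 is not a chord tone.
It is approached by step down from E3 and left by leap up to A3.
Step in, leap out — an escape tone.
The harmony at that moment is A minor triad (A, C, E); G4 is not a chord tone.
It is approached by step down from A4 and left by step up to A4.
Step away and step back to the same note — a neighbor tone (lower neighbor).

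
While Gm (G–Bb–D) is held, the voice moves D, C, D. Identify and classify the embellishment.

The harmony at that moment is G minor triad (G, Bb, D); C is not a chord tone.
It is approached by step down from D and left by step up to D.
Step away and step back to the same note — a neighbor tone (lower neighbor).

C is a neighbor tone.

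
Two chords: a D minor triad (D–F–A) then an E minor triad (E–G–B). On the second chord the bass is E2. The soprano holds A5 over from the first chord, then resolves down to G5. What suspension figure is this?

At the second chord the bass is E2. The suspended A5 lies a fourth above the bass; after resolving down by step to G5, the interval above the bass becomes a third.
Suspension figures are named by those two intervals: 4–3.

4–3 suspension.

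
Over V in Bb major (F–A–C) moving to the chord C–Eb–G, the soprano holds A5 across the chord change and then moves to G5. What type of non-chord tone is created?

The harmony at that moment is C minor triad (C, Eb, G); A5 is not a chord tone.
It is held over (the same pitch as the preceding A5) and left by step down to G5.
Held over from the previous chord and resolving down by step — a suspension.

A5 is a suspension.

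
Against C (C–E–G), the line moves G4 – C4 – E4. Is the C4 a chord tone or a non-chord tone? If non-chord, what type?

Chord tone (the root of C major triad).

C major triad contains C, E, G; C is the root, so it is a chord tone.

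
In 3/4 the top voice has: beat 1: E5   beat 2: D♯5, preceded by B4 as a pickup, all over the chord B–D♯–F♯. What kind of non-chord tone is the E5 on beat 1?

Appoggiatura.

The harmony at that moment is B major triad (B, D♯, F♯); E5 is not a chord tone.
It is approached by leap up from B4 and left by step down to D♯5.
Leap in, step out, metrically accented — an appoggiatura.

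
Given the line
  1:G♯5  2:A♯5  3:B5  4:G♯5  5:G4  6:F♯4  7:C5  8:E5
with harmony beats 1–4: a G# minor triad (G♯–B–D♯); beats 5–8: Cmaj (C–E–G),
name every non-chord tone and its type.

A♯5 (beat 2) — passing tone; F♯4 (beat 6) — escape tone.

The harmony at that moment is G♯ minor triad (G♯, B, D♯); A♯5 is not a chord tone.
It is approached by step up from G♯5 and left by step up to B5.
Step in, step out in the same direction — a passing tone.
The harmony at that moment is C major triad (C, E, G); F♯4 is not a chord tone.
It is approached by step down from G4 and left by leap up to C5.
Step in, leap out — an escape tone.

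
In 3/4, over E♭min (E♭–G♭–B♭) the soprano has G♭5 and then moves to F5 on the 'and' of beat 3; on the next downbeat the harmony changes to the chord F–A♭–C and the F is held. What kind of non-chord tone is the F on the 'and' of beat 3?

The harmony at that moment is E♭ minor triad (E♭, G♭, B♭); F5 is not a chord tone.
It is approached by step down from G♭5 and then sustained as the same pitch into the next harmony.
Arriving early and becoming a chord tone when the harmony changes — an anticipation.

Anticipation.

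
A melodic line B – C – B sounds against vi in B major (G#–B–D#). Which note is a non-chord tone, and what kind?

The harmony at that moment is G# minor triad (G#, B, D#); C is not a chord tone.
It is approached by step up from B and left by step down to B.
Step away and step back to the same note — a neighbor tone (upper neighbor).

C is a neighbor tone.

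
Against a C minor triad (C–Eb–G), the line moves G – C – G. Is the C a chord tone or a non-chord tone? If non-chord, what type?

C minor triad contains C, Eb, G; C is the root, so it is a chord tone.

Chord tone (the root of C minor triad).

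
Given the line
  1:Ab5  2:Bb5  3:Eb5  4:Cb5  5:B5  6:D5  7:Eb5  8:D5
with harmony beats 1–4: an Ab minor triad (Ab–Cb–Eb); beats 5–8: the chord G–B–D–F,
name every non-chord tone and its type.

Bb5 (beat 2) — escape tone; Eb5 (beat 7) — neighbor tone.

The harmony at that moment is Ab minor triad (Ab, Cb, Eb); Bb5 is not a chord tone.
It is approached by step up from Ab5 and left by leap down to Eb5.
Step in, leap out — an escape tone.
The harmony at that moment is G dominant seventh chord (G, B, D, F); Eb5 is not a chord tone.
It is approached by step up from D5 and left by step down to D5.
Step away and step back to the same note — a neighbor tone (upper neighbor).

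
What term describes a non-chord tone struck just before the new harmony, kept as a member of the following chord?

Anticipation.

Approach: ahead of the chord change (typically by step), so it is dissonant against the current harmony. Departure: none — the same pitch is restated or held and is a chord tone of the new harmony.
Dissonant first, consonant once the harmony catches up: the note simply arrives early — an anticipation. (The reverse timing, consonant first and dissonant after the change, would be a suspension or retardation.)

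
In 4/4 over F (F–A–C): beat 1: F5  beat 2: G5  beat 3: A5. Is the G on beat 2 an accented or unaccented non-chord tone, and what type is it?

Unaccented passing tone.

The harmony at that moment is F major triad (F, A, C); G5 is not a chord tone.
It is approached by step up from F5 and left by step up to A5.
Step in, step out in the same direction — a passing tone.
It falls on a weak beat, so it is unaccented.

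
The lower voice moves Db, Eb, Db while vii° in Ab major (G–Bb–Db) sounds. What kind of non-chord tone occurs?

Eb is a neighbor tone.

The harmony at that moment is G diminished triad (G, Bb, Db); Eb is not a chord tone.
It is approached by step up from Db and left by step down to Db.
Step away and step back to the same note — a neighbor tone (upper neighbor).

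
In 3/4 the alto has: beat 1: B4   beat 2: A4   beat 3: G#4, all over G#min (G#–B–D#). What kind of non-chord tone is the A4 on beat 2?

The harmony at that moment is G# minor triad (G#, B, D#); A4 is not a chord tone.
It is approached by step down from B4 and left by step down to G#4.
Step in, step out in the same direction — a passing tone.

Passing tone.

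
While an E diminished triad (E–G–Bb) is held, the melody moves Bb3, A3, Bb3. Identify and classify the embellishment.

A3 is a neighbor tone.

The harmony at that moment is E diminished triad (E, G, Bb); A3 is not a chord tone.
It is approached by step down from Bb3 and left by step up to Bb3.
Step away and step back to the same note — a neighbor tone (lower neighbor).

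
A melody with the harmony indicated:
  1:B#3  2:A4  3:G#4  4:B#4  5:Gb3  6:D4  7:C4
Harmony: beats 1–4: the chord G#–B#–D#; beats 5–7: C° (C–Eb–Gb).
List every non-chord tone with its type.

The harmony at that moment is G# major triad (G#, B#, D#); A4 is not a chord tone.
It is approached by leap up from B#3 and left by step down to G#4.
Leap in, step out — an appoggiatura.
The harmony at that moment is C diminished triad (C, Eb, Gb); D4 is not a chord tone.
It is approached by leap up from Gb3 and left by step down to C4.
Leap in, step out — an appoggiatura.

A4 (beat 2) — appoggiatura; D4 (beat 6) — appoggiatura.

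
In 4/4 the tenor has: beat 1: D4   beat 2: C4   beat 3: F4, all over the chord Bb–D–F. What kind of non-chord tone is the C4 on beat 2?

Escape tone.

The harmony at that moment is Bb major triad (Bb, D, F); C4 is not a chord tone.
It is approached by step down from D4 and left by leap up to F4.
Step in, leap out, on a weak beat — an escape tone.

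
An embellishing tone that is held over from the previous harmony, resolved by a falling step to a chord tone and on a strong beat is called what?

Suspension.

Approach: by preparation — the pitch is first a chord tone, then held (tied or repeated) while the harmony changes under it. Departure: down by step. Metric position: strong.
A prepared dissonance that resolves downward by step — a suspension. (The same figure resolving upward would be a retardation.)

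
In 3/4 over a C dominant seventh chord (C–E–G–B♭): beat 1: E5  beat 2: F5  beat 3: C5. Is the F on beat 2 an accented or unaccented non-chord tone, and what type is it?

Unaccented escape tone.

The harmony at that moment is C dominant seventh chord (C, E, G, B♭); F5 is not a chord tone.
It is approached by step up from E5 and left by leap down to C5.
Step in, leap out — an escape tone.
It falls on a weak beat, so it is unaccented.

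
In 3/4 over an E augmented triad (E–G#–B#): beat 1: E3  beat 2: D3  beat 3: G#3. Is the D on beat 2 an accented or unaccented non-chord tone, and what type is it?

The harmony at that moment is E augmented triad (E, G#, B#); D3 is not a chord tone.
It is approached by step down from E3 and left by leap up to G#3.
Step in, leap out — an escape tone.
It falls on a weak beat, so it is unaccented.

Unaccented escape tone.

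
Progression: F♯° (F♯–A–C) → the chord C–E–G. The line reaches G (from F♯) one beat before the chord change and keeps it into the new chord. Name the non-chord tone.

G is an anticipation.

The harmony at that moment is F♯ diminished triad (F♯, A, C); G is not a chord tone.
It is approached by step up from F♯ and then sustained as the same pitch into the next harmony.
Arriving early and becoming a chord tone when the harmony changes — an anticipation.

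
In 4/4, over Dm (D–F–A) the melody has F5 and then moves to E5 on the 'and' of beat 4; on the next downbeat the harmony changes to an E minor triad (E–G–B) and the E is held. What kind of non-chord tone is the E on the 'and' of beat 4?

The harmony at that moment is D minor triad (D, F, A); E5 is not a chord tone.
It is approached by step down from F5 and then sustained as the same pitch into the next harmony.
Arriving early and becoming a chord tone when the harmony changes — an anticipation.

Anticipation.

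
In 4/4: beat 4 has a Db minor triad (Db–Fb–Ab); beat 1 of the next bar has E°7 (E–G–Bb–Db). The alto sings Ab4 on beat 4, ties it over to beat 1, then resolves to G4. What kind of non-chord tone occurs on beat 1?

Suspension.

The harmony at that moment is E diminished seventh chord (E, G, Bb, Db); Ab4 is not a chord tone.
It is held over (the same pitch as the preceding Ab4) and left by step down to G4.
Held over from the previous chord and resolving down by step — a suspension.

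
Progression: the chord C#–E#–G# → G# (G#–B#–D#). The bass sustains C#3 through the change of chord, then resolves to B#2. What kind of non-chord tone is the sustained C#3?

The harmony at that moment is G# major triad (G#, B#, D#); C#3 is not a chord tone.
It is held over (the same pitch as the preceding C#3) and left by step down to B#2.
Held over from the previous chord and resolving down by step — a suspension.

C#3 is a suspension.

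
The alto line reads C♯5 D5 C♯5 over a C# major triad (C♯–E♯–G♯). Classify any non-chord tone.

D5 is a neighbor tone.

The harmony at that moment is C♯ major triad (C♯, E♯, G♯); D5 is not a chord tone.
It is approached by step up from C♯5 and left by step down to C♯5.
Step away and step back to the same note — a neighbor tone (upper neighbor).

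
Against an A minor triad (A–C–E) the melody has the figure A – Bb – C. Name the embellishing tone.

Bb is a passing tone.

The harmony at that moment is A minor triad (A, C, E); Bb is not a chord tone.
It is approached by step up from A and left by step up to C.
Step in, step out in the same direction — a passing tone.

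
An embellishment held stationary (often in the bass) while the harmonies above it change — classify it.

Approach: none. Departure: none — a single pitch is sustained while the chords change around it, passing through harmonies that do not contain it.
No melodic motion at all; the dissonance is created entirely by the moving harmonies against the stationary note — a pedal tone (pedal point).

Pedal tone.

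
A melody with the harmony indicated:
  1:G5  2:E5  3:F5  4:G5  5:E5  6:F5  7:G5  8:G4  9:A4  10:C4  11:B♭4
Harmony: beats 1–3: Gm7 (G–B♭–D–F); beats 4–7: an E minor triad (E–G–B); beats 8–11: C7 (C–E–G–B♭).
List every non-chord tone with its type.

E5 (beat 2) — appoggiatura; F5 (beat 6) — passing tone; A4 (beat 9) — escape tone.

The harmony at that moment is G minor seventh chord (G, B♭, D, F); E5 is not a chord tone.
It is approached by leap down from G5 and left by step up to F5.
Leap in, step out — an appoggiatura.
The harmony at that moment is E minor triad (E, G, B); F5 is not a chord tone.
It is approached by step up from E5 and left by step up to G5.
Step in, step out in the same direction — a passing tone.
The harmony at that moment is C dominant seventh chord (C, E, G, B♭); A4 is not a chord tone.
It is approached by step up from G4 and left by leap down to C4.
Step in, leap out — an escape tone.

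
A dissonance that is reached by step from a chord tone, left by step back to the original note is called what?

Approach: by step. Departure: by step in the opposite direction, back to the starting pitch.
Stepwise on both sides but reversing to return to the same chord tone — a neighbor tone. (Had it continued onward in the same direction it would be a passing tone instead.)

Neighbor tone.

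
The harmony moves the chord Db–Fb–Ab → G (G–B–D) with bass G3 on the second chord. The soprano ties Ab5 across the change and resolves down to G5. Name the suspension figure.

At the second chord the bass is G3. The suspended Ab5 lies a ninth above the bass; after resolving down by step to G5, the interval above the bass becomes an octave.
Suspension figures are named by those two intervals: 9–8.

9–8 suspension.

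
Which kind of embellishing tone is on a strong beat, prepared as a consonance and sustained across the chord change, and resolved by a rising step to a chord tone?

Approach: by preparation — the pitch is first a chord tone, then held (tied or repeated) while the harmony changes under it. Departure: up by step. Metric position: strong.
A prepared dissonance that resolves upward by step — a retardation. (The same figure resolving downward would be a suspension.)

Retardation.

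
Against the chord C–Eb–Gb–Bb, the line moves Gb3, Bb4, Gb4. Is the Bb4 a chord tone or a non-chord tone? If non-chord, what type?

Chord tone (the seventh of C half-diminished seventh chord).

C half-diminished seventh chord contains C, Eb, Gb, Bb; Bb is the seventh, so it is a chord tone.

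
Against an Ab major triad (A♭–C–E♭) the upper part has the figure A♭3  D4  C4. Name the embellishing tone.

D4 is an appoggiatura.

The harmony at that moment is A♭ major triad (A♭, C, E♭); D4 is not a chord tone.
It is approached by leap up from A♭3 and left by step down to C4.
Leap in, step out — an appoggiatura.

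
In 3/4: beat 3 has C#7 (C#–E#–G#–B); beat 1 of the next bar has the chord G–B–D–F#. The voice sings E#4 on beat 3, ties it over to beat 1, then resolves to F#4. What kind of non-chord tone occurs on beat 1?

The harmony at that moment is G major seventh chord (G, B, D, F#); E#4 is not a chord tone.
It is held over (the same pitch as the preceding E#4) and left by step up to F#4.
Held over from the previous chord and resolving up by step — a retardation.

Retardation.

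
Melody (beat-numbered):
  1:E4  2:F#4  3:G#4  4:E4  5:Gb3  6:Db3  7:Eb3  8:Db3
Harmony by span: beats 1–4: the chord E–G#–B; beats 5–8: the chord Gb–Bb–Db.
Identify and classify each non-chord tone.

F#4 (beat 2) — passing tone; Eb3 (beat 7) — neighbor tone.

The harmony at that moment is E major triad (E, G#, B); F#4 is not a chord tone.
It is approached by step up from E4 and left by step up to G#4.
Step in, step out in the same direction — a passing tone.
The harmony at that moment is Gb major triad (Gb, Bb, Db); Eb3 is not a chord tone.
It is approached by step up from Db3 and left by step down to Db3.
Step away and step back to the same note — a neighbor tone (upper neighbor).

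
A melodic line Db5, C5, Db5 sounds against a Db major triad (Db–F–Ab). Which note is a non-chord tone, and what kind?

The harmony at that moment is Db major triad (Db, F, Ab); C5 is not a chord tone.
It is approached by step down from Db5 and left by step up to Db5.
Step away and step back to the same note — a neighbor tone (lower neighbor).

C5 is a neighbor tone.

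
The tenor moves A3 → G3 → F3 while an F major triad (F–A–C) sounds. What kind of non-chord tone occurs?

G3 is a passing tone.

The harmony at that moment is F major triad (F, A, C); G3 is not a chord tone.
It is approached by step down from A3 and left by step down to F3.
Step in, step out in the same direction — a passing tone.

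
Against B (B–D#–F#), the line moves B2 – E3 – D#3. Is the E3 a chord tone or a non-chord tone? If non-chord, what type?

The harmony at that moment is B major triad (B, D#, F#); E3 is not a chord tone.
It is approached by leap up from B2 and left by step down to D#3.
Leap in, step out — an appoggiatura.

Non-chord tone — an appoggiatura.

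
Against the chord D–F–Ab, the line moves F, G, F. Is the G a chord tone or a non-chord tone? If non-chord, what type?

Non-chord tone — a neighbor tone.

The harmony at that moment is D diminished triad (D, F, Ab); G is not a chord tone.
It is approached by step up from F and left by step down to F.
Step away and step back to the same note — a neighbor tone (upper neighbor).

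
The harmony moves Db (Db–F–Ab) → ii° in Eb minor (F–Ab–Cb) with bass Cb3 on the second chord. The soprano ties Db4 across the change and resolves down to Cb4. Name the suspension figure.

At the second chord the bass is Cb3. The suspended Db4 lies a ninth above the bass; after resolving down by step to Cb4, the interval above the bass becomes an octave.
Suspension figures are named by those two intervals: 9–8.

9–8 suspension.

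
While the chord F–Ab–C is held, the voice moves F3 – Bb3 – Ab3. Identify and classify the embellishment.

The harmony at that moment is F minor triad (F, Ab, C); Bb3 is not a chord tone.
It is approached by leap up from F3 and left by step down to Ab3.
Leap in, step out — an appoggiatura.

Bb3 is an appoggiatura.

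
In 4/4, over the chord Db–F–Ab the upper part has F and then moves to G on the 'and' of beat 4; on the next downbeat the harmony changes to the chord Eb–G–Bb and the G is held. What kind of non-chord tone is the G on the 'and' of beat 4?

Anticipation.

The harmony at that moment is Db major triad (Db, F, Ab); G is not a chord tone.
It is approached by step up from F and then sustained as the same pitch into the next harmony.
Arriving early and becoming a chord tone when the harmony changes — an anticipation.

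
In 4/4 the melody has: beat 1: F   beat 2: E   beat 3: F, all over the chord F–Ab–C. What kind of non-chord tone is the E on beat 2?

The harmony at that moment is F minor triad (F, Ab, C); E is not a chord tone.
It is approached by step down from F and left by step up to F.
Step away and step back to the same note — a neighbor tone (lower neighbor).

Lower neighbor tone.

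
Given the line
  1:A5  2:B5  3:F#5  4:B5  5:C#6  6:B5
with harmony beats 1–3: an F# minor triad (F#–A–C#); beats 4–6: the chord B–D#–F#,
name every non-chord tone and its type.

The harmony at that moment is F# minor triad (F#, A, C#); B5 is not a chord tone.
It is approached by step up from A5 and left by leap down to F#5.
Step in, leap out — an escape tone.
The harmony at that moment is B major triad (B, D#, F#); C#6 is not a chord tone.
It is approached by step up from B5 and left by step down to B5.
Step away and step back to the same note — a neighbor tone (upper neighbor).

B5 (beat 2) — escape tone; C#6 (beat 5) — neighbor tone.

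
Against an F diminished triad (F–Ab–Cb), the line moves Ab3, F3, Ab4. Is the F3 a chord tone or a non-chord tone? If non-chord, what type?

Chord tone (the root of F diminished triad).

F diminished triad contains F, Ab, Cb; F is the root, so it is a chord tone.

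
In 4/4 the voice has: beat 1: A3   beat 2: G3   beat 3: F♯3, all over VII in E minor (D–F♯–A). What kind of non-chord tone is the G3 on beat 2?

Passing tone.

The harmony at that moment is D major triad (D, F♯, A); G3 is not a chord tone.
It is approached by step down from A3 and left by step down to F♯3.
Step in, step out in the same direction — a passing tone.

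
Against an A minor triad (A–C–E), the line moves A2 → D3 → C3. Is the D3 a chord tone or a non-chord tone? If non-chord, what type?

The harmony at that moment is A minor triad (A, C, E); D3 is not a chord tone.
It is approached by leap up from A2 and left by step down to C3.
Leap in, step out — an appoggiatura.

Non-chord tone — an appoggiatura.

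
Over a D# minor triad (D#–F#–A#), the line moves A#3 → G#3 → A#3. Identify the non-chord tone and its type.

G#3 is a neighbor tone.

The harmony at that moment is D# minor triad (D#, F#, A#); G#3 is not a chord tone.
It is approached by step down from A#3 and left by step up to A#3.
Step away and step back to the same note — a neighbor tone (lower neighbor).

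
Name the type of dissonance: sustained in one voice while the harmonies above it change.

Approach: none. Departure: none — a single pitch is sustained while the chords change around it, passing through harmonies that do not contain it.
No melodic motion at all; the dissonance is created entirely by the moving harmonies against the stationary note — a pedal tone (pedal point).

Pedal tone.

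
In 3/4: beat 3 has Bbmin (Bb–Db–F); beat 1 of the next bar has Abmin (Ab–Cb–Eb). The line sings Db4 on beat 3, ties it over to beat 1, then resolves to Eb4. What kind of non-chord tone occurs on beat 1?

The harmony at that moment is Ab minor triad (Ab, Cb, Eb); Db4 is not a chord tone.
It is held over (the same pitch as the preceding Db4) and left by step up to Eb4.
Held over from the previous chord and resolving up by step — a retardation.

Retardation.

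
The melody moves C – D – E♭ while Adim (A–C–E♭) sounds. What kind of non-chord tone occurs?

D is a passing tone.

The harmony at that moment is A diminished triad (A, C, E♭); D is not a chord tone.
It is approached by step up from C and left by step up to E♭.
Step in, step out in the same direction — a passing tone.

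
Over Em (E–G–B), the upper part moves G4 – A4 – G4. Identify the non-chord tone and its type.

The harmony at that moment is E minor triad (E, G, B); A4 is not a chord tone.
It is approached by step up from G4 and left by step down to G4.
Step away and step back to the same note — a neighbor tone (upper neighbor).

A4 is a neighbor tone.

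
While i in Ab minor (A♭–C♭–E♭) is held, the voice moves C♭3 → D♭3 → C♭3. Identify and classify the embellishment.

D♭3 is a neighbor tone.

The harmony at that moment is A♭ minor triad (A♭, C♭, E♭); D♭3 is not a chord tone.
It is approached by step up from C♭3 and left by step down to C♭3.
Step away and step back to the same note — a neighbor tone (upper neighbor).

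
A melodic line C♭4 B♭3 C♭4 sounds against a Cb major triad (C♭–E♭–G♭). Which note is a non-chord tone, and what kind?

The harmony at that moment is C♭ major triad (C♭, E♭, G♭); B♭3 is not a chord tone.
It is approached by step down from C♭4 and left by step up to C♭4.
Step away and step back to the same note — a neighbor tone (lower neighbor).

B♭3 is a neighbor tone.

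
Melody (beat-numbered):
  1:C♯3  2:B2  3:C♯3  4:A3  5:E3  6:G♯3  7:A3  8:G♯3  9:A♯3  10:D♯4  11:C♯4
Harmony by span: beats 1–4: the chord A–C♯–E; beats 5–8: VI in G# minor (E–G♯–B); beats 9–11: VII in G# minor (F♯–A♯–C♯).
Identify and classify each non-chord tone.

B2 (beat 2) — neighbor tone; A3 (beat 7) — neighbor tone; D♯4 (beat 10) — appoggiatura.

The harmony at that moment is A major triad (A, C♯, E); B2 is not a chord tone.
It is approached by step down from C♯3 and left by step up to C♯3.
Step away and step back to the same note — a neighbor tone (lower neighbor).
The harmony at that moment is E major triad (E, G♯, B); A3 is not a chord tone.
It is approached by step up from G♯3 and left by step down to G♯3.
Step away and step back to the same note — a neighbor tone (upper neighbor).
The harmony at that moment is F♯ major triad (F♯, A♯, C♯); D♯4 is not a chord tone.
It is approached by leap up from A♯3 and left by step down to C♯4.
Leap in, step out — an appoggiatura.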